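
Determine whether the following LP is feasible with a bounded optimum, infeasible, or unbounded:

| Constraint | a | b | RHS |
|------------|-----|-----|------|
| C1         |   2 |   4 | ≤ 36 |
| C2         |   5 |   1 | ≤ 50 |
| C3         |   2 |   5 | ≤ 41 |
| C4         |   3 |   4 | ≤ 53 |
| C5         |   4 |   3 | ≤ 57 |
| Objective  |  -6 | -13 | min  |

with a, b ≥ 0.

Feasible with a bounded optimal solution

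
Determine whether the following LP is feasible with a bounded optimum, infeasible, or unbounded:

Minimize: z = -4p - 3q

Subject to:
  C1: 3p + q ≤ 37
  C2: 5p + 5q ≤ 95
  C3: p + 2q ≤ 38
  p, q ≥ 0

Feasible with a bounded optimal solution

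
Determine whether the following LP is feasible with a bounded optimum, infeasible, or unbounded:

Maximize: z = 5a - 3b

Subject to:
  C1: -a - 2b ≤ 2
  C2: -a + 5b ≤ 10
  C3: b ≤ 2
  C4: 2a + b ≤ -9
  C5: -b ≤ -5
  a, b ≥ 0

Infeasible (no feasible solution exists)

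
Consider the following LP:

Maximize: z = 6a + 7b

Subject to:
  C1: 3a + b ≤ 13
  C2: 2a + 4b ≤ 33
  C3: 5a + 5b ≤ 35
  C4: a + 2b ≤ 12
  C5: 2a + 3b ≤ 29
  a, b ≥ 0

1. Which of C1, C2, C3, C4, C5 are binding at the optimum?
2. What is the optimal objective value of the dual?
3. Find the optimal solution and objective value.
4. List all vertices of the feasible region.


1. C3, C4
2. 47
3. a = 2, b = 5, z = 47
4. (0, 0), (4.333, 0), (3, 4), (2, 5), (0, 6)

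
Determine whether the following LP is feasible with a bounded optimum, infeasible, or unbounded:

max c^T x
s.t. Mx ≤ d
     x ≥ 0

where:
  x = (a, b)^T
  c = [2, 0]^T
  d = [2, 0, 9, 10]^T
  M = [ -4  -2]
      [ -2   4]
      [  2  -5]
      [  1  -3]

Unbounded (objective can increase without bound)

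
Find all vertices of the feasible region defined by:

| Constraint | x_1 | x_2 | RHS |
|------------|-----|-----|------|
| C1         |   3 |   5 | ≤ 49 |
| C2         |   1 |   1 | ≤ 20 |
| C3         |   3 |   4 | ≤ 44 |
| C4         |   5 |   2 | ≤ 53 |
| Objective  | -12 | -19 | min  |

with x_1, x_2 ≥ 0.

(0, 0), (10.6, 0), (8.857, 4.357), (8, 5), (0, 9.8)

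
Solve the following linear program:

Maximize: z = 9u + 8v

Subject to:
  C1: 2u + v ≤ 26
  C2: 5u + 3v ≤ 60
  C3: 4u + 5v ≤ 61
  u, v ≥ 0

Evaluate the objective at each vertex of the feasible region:
  z(0, 0) = 0
  z(12, 0) = 108
  z(9, 5) = 121  ←
  z(0, 12.2) = 97.6
The maximum is at u = 9, v = 5.

u = 9, v = 5, z = 121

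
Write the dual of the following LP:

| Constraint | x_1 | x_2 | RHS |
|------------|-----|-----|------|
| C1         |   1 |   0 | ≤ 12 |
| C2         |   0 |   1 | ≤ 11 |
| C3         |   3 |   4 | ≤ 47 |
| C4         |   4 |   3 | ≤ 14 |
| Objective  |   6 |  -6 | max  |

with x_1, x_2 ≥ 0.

Primal max cᵀx s.t. Ax ≤ b, x ≥ 0  →  Dual min bᵀy s.t. Aᵀy ≥ c, y ≥ 0.

Minimize: z = 12y1 + 11y2 + 47y3 + 14y4

Subject to:
  y1 + 3y3 + 4y4 ≥ 6
  y2 + 4y3 + 3y4 ≥ -6
  y1, y2, y3, y4 ≥ 0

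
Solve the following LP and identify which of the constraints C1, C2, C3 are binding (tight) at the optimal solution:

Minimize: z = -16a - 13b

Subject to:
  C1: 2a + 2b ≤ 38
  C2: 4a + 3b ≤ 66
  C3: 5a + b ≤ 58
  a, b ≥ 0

At a = 9, b = 10, compute slack b - a·x for each constraint:
  C1: 38 − 38 = 0  (binding)
  C2: 66 − 66 = 0  (binding)
  C3: 58 − 55 = 3  (slack)

Optimal: a = 9, b = 10
Binding: C1, C2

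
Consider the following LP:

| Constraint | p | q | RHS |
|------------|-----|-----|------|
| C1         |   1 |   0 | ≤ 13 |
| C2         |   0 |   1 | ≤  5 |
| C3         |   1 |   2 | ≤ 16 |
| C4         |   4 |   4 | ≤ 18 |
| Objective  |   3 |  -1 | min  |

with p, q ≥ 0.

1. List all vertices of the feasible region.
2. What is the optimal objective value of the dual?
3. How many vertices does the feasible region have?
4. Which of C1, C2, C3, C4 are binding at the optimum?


1. (0, 0), (4.5, 0), (0, 4.5)
2. -4.5
3. 3
4. C4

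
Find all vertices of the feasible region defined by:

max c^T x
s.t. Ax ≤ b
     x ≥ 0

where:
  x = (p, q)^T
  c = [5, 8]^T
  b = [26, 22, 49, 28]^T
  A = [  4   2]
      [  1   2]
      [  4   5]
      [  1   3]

(0, 0), (6.5, 0), (2.667, 7.667), (1, 9), (0, 9.333)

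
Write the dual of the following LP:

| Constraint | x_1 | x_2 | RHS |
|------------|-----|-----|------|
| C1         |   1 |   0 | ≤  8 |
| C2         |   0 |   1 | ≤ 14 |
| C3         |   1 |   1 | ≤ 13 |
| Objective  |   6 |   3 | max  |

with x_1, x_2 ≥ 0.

Primal max cᵀx s.t. Ax ≤ b, x ≥ 0  →  Dual min bᵀy s.t. Aᵀy ≥ c, y ≥ 0.

Minimize: z = 8y1 + 14y2 + 13y3

Subject to:
  y1 + y3 ≥ 6
  y2 + y3 ≥ 3
  y1, y2, y3 ≥ 0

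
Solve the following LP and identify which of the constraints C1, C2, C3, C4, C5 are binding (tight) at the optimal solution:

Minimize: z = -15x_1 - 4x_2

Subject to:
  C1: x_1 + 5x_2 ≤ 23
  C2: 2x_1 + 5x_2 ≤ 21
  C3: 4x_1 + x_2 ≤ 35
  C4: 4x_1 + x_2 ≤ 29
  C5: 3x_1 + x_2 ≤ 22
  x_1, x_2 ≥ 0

At x_1 = 7, x_2 = 1, compute slack b - a·x for each constraint:
  C1: 23 − 12 = 11  (slack)
  C2: 21 − 19 = 2  (slack)
  C3: 35 − 29 = 6  (slack)
  C4: 29 − 29 = 0  (binding)
  C5: 22 − 22 = 0  (binding)

Optimal: x_1 = 7, x_2 = 1
Binding: C4, C5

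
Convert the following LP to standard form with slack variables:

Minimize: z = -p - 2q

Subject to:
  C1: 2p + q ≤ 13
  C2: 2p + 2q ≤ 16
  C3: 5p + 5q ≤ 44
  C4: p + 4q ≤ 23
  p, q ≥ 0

min z = -p - 2q

s.t.
  2p + q + s1 = 13
  2p + 2q + s2 = 16
  5p + 5q + s3 = 44
  p + 4q + s4 = 23
  p, q, s1, s2, s3, s4 ≥ 0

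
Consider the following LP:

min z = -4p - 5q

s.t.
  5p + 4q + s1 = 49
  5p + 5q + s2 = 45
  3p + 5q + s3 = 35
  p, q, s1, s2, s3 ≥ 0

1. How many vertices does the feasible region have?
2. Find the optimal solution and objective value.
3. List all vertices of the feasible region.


1. 4
2. p = 5, q = 4, z = -40
3. (0, 0), (9, 0), (5, 4), (0, 7)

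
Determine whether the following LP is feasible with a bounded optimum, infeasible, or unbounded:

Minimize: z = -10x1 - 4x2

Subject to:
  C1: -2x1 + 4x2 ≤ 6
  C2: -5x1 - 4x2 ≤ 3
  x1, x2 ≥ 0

Unbounded (objective can decrease without bound)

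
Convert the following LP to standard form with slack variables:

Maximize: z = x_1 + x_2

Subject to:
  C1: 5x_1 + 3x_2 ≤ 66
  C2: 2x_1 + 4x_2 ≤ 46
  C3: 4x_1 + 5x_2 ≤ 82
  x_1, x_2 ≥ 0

max z = x_1 + x_2

s.t.
  5x_1 + 3x_2 + s1 = 66
  2x_1 + 4x_2 + s2 = 46
  4x_1 + 5x_2 + s3 = 82
  x_1, x_2, s1, s2, s3 ≥ 0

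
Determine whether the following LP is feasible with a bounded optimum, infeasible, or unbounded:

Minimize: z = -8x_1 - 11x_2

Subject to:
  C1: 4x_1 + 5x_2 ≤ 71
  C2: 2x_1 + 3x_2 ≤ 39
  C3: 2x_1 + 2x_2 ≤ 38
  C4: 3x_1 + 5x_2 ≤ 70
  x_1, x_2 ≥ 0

Feasible with a bounded optimal solution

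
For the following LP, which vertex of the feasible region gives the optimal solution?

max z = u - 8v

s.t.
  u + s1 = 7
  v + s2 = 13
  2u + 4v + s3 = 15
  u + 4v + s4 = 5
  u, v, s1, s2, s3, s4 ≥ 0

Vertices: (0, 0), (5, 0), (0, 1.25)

Evaluate the objective at each vertex of the feasible region:
  z(0, 0) = 0
  z(5, 0) = 5  ←
  z(0, 1.25) = -10
The maximum is at u = 5, v = 0.

(5, 0)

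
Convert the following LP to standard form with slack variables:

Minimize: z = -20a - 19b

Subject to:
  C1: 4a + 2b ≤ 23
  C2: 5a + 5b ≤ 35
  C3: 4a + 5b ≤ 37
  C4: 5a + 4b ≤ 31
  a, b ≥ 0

min z = -20a - 19b

s.t.
  4a + 2b + s1 = 23
  5a + 5b + s2 = 35
  4a + 5b + s3 = 37
  5a + 4b + s4 = 31
  a, b, s1, s2, s3, s4 ≥ 0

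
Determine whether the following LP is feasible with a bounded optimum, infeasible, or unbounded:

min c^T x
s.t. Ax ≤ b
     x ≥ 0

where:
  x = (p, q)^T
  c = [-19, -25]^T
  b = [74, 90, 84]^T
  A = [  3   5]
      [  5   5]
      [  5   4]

Feasible with a bounded optimal solution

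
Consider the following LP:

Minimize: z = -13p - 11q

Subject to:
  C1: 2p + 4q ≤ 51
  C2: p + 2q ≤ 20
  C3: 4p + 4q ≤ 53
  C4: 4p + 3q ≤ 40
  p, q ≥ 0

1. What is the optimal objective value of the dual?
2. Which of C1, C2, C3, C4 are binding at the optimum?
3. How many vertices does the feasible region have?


1. -140
2. C2, C4
3. 4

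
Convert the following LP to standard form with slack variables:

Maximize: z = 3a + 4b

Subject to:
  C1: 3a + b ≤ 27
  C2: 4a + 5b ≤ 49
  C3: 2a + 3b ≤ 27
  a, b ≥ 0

max z = 3a + 4b

s.t.
  3a + b + s1 = 27
  4a + 5b + s2 = 49
  2a + 3b + s3 = 27
  a, b, s1, s2, s3 ≥ 0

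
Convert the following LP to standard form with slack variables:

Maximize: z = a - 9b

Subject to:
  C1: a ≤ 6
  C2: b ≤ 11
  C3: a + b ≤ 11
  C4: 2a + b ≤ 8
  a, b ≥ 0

max z = a - 9b

s.t.
  a + s1 = 6
  b + s2 = 11
  a + b + s3 = 11
  2a + b + s4 = 8
  a, b, s1, s2, s3, s4 ≥ 0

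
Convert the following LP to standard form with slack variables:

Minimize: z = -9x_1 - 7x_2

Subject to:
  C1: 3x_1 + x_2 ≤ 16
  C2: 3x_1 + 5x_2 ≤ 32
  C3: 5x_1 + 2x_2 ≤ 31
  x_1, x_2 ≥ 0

min z = -9x_1 - 7x_2

s.t.
  3x_1 + x_2 + s1 = 16
  3x_1 + 5x_2 + s2 = 32
  5x_1 + 2x_2 + s3 = 31
  x_1, x_2, s1, s2, s3 ≥ 0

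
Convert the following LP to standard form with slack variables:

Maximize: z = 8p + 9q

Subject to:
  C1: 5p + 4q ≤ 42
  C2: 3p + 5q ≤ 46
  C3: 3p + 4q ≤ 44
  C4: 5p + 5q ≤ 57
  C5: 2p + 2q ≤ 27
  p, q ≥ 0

max z = 8p + 9q

s.t.
  5p + 4q + s1 = 42
  3p + 5q + s2 = 46
  3p + 4q + s3 = 44
  5p + 5q + s4 = 57
  2p + 2q + s5 = 27
  p, q, s1, s2, s3, s4, s5 ≥ 0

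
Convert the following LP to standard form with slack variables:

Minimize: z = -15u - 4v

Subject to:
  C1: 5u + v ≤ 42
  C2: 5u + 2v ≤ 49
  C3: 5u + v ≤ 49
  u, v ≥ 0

min z = -15u - 4v

s.t.
  5u + v + s1 = 42
  5u + 2v + s2 = 49
  5u + v + s3 = 49
  u, v, s1, s2, s3 ≥ 0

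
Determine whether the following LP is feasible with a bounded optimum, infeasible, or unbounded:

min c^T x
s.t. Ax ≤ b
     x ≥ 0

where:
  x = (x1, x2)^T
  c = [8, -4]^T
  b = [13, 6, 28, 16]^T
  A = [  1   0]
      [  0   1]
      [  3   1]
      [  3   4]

Feasible with a bounded optimal solution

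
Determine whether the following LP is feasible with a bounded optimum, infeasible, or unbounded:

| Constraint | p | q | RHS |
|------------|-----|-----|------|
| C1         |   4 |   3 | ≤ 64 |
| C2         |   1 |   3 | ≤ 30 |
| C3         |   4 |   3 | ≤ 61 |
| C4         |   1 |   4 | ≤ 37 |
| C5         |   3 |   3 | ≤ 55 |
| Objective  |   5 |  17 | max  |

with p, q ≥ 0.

Feasible with a bounded optimal solution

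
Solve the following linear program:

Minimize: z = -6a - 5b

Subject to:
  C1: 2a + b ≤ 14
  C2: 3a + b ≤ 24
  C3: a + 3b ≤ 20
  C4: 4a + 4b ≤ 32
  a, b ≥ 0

Evaluate the objective at each vertex of the feasible region:
  z(0, 0) = 0
  z(7, 0) = -42
  z(6, 2) = -46  ←
  z(2, 6) = -42
  z(0, 6.667) = -33.33
The minimum is at a = 6, b = 2.

a = 6, b = 2, z = -46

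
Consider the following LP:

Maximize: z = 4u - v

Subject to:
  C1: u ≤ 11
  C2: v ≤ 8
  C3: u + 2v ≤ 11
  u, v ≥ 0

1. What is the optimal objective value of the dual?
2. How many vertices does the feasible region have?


1. 44
2. 3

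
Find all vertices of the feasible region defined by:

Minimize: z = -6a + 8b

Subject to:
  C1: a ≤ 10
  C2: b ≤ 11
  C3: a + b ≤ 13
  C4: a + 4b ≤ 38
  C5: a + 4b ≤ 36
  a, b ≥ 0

(0, 0), (10, 0), (10, 3), (5.333, 7.667), (0, 9)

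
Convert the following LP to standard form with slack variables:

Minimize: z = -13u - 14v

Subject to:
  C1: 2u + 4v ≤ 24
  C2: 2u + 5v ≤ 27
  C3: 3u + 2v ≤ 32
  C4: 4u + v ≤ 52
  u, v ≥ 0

min z = -13u - 14v

s.t.
  2u + 4v + s1 = 24
  2u + 5v + s2 = 27
  3u + 2v + s3 = 32
  4u + v + s4 = 52
  u, v, s1, s2, s3, s4 ≥ 0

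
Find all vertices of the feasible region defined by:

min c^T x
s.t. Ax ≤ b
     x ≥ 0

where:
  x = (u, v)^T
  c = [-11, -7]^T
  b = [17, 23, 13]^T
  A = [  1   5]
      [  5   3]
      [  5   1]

(0, 0), (2.6, 0), (2, 3), (0, 3.4)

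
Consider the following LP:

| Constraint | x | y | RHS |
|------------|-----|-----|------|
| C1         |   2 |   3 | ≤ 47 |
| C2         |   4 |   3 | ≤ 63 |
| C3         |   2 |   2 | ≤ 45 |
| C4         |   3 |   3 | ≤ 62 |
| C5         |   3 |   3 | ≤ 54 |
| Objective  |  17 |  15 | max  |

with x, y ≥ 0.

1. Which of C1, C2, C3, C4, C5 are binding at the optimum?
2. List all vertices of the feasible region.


1. C2, C5
2. (0, 0), (15.75, 0), (9, 9), (7, 11), (0, 15.67)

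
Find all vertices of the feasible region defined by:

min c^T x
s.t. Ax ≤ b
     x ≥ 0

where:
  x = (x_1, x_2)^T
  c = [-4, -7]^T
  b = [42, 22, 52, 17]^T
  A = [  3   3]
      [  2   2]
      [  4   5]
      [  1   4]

(0, 0), (11, 0), (9, 2), (0, 4.25)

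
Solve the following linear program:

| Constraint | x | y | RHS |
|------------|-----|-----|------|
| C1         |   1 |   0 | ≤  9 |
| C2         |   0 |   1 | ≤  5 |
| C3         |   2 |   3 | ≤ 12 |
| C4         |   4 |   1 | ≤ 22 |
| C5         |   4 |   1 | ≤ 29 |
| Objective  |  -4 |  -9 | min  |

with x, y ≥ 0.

Evaluate the objective at each vertex of the feasible region:
  z(0, 0) = 0
  z(5.5, 0) = -22
  z(5.4, 0.4) = -25.2
  z(0, 4) = -36  ←
The minimum is at x = 0, y = 4.

x = 0, y = 4, z = -36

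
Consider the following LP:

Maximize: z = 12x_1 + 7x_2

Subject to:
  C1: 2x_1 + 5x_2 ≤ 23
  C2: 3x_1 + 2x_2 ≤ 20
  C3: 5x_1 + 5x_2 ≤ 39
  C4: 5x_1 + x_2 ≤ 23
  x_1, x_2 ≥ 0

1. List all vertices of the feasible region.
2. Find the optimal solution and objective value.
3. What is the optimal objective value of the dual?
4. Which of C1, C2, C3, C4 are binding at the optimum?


1. (0, 0), (4.6, 0), (4, 3), (0, 4.6)
2. x_1 = 4, x_2 = 3, z = 69
3. 69
4. C1, C4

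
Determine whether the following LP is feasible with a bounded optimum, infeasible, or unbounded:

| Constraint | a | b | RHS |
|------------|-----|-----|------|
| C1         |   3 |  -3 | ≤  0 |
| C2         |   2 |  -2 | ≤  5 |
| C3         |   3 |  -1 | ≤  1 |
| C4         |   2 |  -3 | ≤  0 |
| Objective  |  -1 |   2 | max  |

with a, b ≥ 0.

Unbounded (objective can increase without bound)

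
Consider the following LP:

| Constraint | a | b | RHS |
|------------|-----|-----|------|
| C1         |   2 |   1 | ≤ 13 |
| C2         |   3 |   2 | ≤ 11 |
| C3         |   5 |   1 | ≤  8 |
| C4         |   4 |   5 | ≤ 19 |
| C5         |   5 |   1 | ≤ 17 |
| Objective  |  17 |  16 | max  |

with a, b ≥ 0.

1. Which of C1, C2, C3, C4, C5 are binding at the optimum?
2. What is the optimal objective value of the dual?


1. C3, C4
2. 65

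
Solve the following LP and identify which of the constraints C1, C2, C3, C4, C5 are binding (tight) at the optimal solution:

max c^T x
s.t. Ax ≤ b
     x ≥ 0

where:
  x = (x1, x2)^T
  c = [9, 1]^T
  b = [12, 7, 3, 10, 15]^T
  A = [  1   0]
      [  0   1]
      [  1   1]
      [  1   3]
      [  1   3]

At x1 = 3, x2 = 0, compute slack b - a·x for each constraint:
  C1: 12 − 3 = 9  (slack)
  C2: 7 − 0 = 7  (slack)
  C3: 3 − 3 = 0  (binding)
  C4: 10 − 3 = 7  (slack)
  C5: 15 − 3 = 12  (slack)

Optimal: x1 = 3, x2 = 0
Binding: C3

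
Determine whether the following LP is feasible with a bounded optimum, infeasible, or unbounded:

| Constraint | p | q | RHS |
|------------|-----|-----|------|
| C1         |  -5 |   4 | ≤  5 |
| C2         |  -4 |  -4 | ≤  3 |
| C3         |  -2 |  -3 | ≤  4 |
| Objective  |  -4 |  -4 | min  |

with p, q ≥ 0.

Unbounded (objective can decrease without bound)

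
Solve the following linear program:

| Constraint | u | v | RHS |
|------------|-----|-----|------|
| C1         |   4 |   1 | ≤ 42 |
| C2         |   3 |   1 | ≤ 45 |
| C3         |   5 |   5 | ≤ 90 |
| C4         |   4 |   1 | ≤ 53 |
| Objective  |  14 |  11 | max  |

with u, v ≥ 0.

Evaluate the objective at each vertex of the feasible region:
  z(0, 0) = 0
  z(10.5, 0) = 147
  z(8, 10) = 222  ←
  z(0, 18) = 198
The maximum is at u = 8, v = 10.

u = 8, v = 10, z = 222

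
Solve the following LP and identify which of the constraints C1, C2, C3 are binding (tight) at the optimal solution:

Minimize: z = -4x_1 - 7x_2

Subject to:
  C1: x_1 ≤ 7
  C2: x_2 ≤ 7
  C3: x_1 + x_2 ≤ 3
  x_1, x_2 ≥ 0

At x_1 = 0, x_2 = 3, compute slack b - a·x for each constraint:
  C1: 7 − 0 = 7  (slack)
  C2: 7 − 3 = 4  (slack)
  C3: 3 − 3 = 0  (binding)

Optimal: x_1 = 0, x_2 = 3
Binding: C3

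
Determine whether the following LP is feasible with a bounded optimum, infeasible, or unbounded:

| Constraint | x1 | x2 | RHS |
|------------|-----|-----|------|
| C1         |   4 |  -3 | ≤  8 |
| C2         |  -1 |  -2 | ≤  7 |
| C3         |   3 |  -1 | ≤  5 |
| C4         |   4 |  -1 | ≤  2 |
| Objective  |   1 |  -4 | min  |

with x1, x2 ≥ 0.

Unbounded (objective can decrease without bound)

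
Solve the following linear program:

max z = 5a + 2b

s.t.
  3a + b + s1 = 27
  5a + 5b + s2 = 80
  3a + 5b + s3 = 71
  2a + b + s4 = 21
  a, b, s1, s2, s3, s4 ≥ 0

Evaluate the objective at each vertex of the feasible region:
  z(0, 0) = 0
  z(9, 0) = 45
  z(6, 9) = 48  ←
  z(5, 11) = 47
  z(4.5, 11.5) = 45.5
  z(0, 14.2) = 28.4
The maximum is at a = 6, b = 9.

a = 6, b = 9, z = 48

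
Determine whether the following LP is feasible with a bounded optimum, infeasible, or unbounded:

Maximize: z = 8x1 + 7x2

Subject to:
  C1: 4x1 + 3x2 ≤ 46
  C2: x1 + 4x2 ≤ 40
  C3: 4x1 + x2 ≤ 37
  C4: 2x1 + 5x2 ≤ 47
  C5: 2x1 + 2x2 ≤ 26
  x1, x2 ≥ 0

Feasible with a bounded optimal solution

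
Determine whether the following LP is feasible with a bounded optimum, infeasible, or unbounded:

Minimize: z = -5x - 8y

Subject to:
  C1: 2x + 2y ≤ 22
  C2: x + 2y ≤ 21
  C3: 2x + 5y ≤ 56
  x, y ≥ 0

Feasible with a bounded optimal solution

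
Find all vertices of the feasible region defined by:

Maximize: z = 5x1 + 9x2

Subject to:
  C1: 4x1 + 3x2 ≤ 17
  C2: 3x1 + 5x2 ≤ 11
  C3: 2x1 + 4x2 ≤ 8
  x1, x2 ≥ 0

(0, 0), (3.667, 0), (2, 1), (0, 2)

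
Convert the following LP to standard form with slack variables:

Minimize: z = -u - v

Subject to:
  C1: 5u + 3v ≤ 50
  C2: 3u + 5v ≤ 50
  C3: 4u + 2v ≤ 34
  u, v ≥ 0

min z = -u - v

s.t.
  5u + 3v + s1 = 50
  3u + 5v + s2 = 50
  4u + 2v + s3 = 34
  u, v, s1, s2, s3 ≥ 0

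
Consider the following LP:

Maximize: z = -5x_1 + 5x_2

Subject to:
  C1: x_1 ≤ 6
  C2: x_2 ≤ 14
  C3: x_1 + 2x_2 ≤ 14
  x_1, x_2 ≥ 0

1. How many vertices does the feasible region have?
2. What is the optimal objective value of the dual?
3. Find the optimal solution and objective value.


1. 4
2. 35
3. x_1 = 0, x_2 = 7, z = 35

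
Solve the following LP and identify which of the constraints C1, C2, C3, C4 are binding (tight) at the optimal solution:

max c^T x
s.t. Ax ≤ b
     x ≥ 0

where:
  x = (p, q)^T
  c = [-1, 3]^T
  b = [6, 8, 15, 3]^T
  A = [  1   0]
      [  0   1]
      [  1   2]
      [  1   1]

At p = 0, q = 3, compute slack b - a·x for each constraint:
  C1: 6 − 0 = 6  (slack)
  C2: 8 − 3 = 5  (slack)
  C3: 15 − 6 = 9  (slack)
  C4: 3 − 3 = 0  (binding)

Optimal: p = 0, q = 3
Binding: C4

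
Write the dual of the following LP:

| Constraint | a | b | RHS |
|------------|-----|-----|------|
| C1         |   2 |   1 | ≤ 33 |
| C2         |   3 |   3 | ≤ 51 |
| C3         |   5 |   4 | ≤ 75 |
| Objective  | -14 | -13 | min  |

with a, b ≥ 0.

Primal min cᵀx s.t. Ax ≤ b, x ≥ 0  →  Dual max −bᵀy s.t. Aᵀy ≥ −c, y ≥ 0.

Maximize: z = -33y1 - 51y2 - 75y3

Subject to:
  2y1 + 3y2 + 5y3 ≥ 14
  y1 + 3y2 + 4y3 ≥ 13
  y1, y2, y3 ≥ 0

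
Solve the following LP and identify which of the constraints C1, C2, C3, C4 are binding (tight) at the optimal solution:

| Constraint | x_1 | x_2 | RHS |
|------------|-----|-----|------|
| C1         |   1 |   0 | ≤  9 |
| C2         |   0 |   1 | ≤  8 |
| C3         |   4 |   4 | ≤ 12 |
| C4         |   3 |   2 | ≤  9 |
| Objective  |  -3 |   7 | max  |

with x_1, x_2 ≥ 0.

At x_1 = 0, x_2 = 3, compute slack b - a·x for each constraint:
  C1: 9 − 0 = 9  (slack)
  C2: 8 − 3 = 5  (slack)
  C3: 12 − 12 = 0  (binding)
  C4: 9 − 6 = 3  (slack)

Optimal: x_1 = 0, x_2 = 3
Binding: C3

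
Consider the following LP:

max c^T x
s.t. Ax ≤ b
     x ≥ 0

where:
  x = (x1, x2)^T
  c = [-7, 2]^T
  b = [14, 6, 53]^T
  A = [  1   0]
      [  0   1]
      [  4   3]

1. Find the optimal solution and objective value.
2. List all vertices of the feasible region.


1. x1 = 0, x2 = 6, z = 12
2. (0, 0), (13.25, 0), (8.75, 6), (0, 6)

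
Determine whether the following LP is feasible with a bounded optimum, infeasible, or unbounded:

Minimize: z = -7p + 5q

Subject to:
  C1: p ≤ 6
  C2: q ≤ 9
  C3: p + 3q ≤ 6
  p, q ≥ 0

Feasible with a bounded optimal solution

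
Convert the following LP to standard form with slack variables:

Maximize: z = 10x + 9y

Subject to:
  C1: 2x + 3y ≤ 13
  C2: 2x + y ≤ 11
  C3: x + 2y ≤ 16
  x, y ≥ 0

max z = 10x + 9y

s.t.
  2x + 3y + s1 = 13
  2x + y + s2 = 11
  x + 2y + s3 = 16
  x, y, s1, s2, s3 ≥ 0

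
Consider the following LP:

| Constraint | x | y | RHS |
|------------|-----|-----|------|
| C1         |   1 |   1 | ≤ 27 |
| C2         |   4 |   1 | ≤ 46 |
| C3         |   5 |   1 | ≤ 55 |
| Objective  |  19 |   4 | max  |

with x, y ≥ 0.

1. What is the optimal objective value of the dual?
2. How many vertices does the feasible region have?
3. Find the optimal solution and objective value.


1. 211
2. 5
3. x = 9, y = 10, z = 211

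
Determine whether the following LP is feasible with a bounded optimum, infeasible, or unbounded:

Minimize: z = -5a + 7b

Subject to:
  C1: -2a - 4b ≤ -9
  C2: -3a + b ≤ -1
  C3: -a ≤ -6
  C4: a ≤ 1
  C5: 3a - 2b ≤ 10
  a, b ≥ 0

Infeasible (no feasible solution exists)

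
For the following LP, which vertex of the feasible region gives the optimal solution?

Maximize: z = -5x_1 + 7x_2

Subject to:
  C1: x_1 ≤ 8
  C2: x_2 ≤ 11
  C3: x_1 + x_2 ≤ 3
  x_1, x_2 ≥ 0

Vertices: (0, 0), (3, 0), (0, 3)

Evaluate the objective at each vertex of the feasible region:
  z(0, 0) = 0
  z(3, 0) = -15
  z(0, 3) = 21  ←
The maximum is at x_1 = 0, x_2 = 3.

(0, 3)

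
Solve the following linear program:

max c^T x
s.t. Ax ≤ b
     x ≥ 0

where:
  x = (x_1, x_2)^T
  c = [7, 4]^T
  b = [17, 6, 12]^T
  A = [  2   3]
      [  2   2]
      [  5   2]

Evaluate the objective at each vertex of the feasible region:
  z(0, 0) = 0
  z(2.4, 0) = 16.8
  z(2, 1) = 18  ←
  z(0, 3) = 12
The maximum is at x_1 = 2, x_2 = 1.

x_1 = 2, x_2 = 1, z = 18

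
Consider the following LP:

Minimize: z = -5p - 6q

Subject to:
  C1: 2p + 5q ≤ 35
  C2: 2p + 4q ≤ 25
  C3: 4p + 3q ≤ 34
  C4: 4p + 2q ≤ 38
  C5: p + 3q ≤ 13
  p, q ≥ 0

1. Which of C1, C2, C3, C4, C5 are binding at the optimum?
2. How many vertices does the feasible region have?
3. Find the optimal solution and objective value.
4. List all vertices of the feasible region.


1. C3, C5
2. 4
3. p = 7, q = 2, z = -47
4. (0, 0), (8.5, 0), (7, 2), (0, 4.333)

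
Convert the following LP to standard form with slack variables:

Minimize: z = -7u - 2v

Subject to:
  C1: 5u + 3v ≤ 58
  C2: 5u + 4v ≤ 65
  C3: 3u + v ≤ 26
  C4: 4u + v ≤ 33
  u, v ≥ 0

min z = -7u - 2v

s.t.
  5u + 3v + s1 = 58
  5u + 4v + s2 = 65
  3u + v + s3 = 26
  4u + v + s4 = 33
  u, v, s1, s2, s3, s4 ≥ 0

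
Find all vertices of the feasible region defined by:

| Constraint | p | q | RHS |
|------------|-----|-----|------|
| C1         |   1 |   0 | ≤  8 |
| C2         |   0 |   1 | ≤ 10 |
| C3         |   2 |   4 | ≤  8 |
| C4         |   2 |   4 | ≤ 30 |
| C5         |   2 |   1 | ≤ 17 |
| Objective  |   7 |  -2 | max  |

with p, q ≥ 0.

(0, 0), (4, 0), (0, 2)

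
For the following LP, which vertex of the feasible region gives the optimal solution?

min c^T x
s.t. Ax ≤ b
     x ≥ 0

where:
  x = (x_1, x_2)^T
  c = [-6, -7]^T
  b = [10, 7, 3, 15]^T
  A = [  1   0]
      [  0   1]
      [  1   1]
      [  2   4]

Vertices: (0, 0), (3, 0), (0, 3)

Evaluate the objective at each vertex of the feasible region:
  z(0, 0) = 0
  z(3, 0) = -18
  z(0, 3) = -21  ←
The minimum is at x_1 = 0, x_2 = 3.

(0, 3)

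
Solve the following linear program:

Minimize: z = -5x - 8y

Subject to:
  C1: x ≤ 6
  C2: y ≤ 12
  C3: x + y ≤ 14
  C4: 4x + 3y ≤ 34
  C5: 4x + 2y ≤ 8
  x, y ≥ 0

Evaluate the objective at each vertex of the feasible region:
  z(0, 0) = 0
  z(2, 0) = -10
  z(0, 4) = -32  ←
The minimum is at x = 0, y = 4.

x = 0, y = 4, z = -32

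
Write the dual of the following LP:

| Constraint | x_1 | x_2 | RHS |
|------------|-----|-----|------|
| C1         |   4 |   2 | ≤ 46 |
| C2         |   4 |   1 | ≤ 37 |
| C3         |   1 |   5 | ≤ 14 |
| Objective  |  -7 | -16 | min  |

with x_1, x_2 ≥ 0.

Primal min cᵀx s.t. Ax ≤ b, x ≥ 0  →  Dual max −bᵀy s.t. Aᵀy ≥ −c, y ≥ 0.

Maximize: z = -46y1 - 37y2 - 14y3

Subject to:
  4y1 + 4y2 + y3 ≥ 7
  2y1 + y2 + 5y3 ≥ 16
  y1, y2, y3 ≥ 0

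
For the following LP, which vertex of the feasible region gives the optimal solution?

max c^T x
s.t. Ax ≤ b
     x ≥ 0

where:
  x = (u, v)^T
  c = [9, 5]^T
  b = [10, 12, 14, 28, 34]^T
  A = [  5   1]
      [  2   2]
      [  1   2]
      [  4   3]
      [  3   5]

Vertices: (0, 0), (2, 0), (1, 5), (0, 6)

Evaluate the objective at each vertex of the feasible region:
  z(0, 0) = 0
  z(2, 0) = 18
  z(1, 5) = 34  ←
  z(0, 6) = 30
The maximum is at u = 1, v = 5.

(1, 5)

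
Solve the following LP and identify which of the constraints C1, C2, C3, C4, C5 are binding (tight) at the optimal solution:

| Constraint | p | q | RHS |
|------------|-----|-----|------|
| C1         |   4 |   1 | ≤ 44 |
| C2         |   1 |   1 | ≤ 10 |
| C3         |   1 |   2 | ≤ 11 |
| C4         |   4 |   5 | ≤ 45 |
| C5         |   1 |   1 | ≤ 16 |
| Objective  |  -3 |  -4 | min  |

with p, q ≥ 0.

At p = 9, q = 1, compute slack b - a·x for each constraint:
  C1: 44 − 37 = 7  (slack)
  C2: 10 − 10 = 0  (binding)
  C3: 11 − 11 = 0  (binding)
  C4: 45 − 41 = 4  (slack)
  C5: 16 − 10 = 6  (slack)

Optimal: p = 9, q = 1
Binding: C2, C3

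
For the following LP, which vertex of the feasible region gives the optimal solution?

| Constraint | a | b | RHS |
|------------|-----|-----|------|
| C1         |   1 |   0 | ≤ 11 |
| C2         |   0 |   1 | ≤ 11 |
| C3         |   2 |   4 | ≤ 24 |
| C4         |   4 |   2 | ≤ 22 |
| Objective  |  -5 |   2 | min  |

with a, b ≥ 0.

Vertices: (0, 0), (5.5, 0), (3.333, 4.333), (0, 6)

Evaluate the objective at each vertex of the feasible region:
  z(0, 0) = 0
  z(5.5, 0) = -27.5  ←
  z(3.333, 4.333) = -8
  z(0, 6) = 12
The minimum is at a = 5.5, b = 0.

(5.5, 0)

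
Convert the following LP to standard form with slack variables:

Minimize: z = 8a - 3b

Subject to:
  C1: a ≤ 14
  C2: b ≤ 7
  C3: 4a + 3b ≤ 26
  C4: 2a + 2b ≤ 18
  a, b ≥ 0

min z = 8a - 3b

s.t.
  a + s1 = 14
  b + s2 = 7
  4a + 3b + s3 = 26
  2a + 2b + s4 = 18
  a, b, s1, s2, s3, s4 ≥ 0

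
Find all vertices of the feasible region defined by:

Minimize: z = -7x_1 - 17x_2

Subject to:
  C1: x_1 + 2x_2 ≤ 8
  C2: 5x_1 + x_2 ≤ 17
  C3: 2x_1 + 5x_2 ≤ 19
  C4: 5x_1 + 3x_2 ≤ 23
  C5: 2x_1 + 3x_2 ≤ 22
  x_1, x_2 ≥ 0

(0, 0), (3.4, 0), (2.889, 2.556), (2, 3), (0, 3.8)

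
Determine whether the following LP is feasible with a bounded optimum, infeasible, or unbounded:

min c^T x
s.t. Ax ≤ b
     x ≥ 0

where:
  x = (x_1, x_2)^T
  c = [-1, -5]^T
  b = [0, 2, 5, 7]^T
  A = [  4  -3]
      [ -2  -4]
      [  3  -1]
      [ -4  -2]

Unbounded (objective can decrease without bound)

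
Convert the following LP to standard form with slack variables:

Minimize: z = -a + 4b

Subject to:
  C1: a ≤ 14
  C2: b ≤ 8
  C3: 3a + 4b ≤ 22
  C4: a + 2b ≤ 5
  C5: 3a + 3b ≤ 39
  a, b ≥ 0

min z = -a + 4b

s.t.
  a + s1 = 14
  b + s2 = 8
  3a + 4b + s3 = 22
  a + 2b + s4 = 5
  3a + 3b + s5 = 39
  a, b, s1, s2, s3, s4, s5 ≥ 0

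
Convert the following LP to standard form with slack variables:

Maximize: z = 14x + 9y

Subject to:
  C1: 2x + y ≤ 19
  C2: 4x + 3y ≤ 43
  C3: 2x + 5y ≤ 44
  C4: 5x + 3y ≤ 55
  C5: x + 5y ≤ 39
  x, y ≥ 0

max z = 14x + 9y

s.t.
  2x + y + s1 = 19
  4x + 3y + s2 = 43
  2x + 5y + s3 = 44
  5x + 3y + s4 = 55
  x + 5y + s5 = 39
  x, y, s1, s2, s3, s4, s5 ≥ 0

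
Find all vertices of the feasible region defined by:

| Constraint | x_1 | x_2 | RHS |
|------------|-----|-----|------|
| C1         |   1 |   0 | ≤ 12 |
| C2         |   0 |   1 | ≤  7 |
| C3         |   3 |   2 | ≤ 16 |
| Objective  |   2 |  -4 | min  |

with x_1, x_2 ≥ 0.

(0, 0), (5.333, 0), (0.6667, 7), (0, 7)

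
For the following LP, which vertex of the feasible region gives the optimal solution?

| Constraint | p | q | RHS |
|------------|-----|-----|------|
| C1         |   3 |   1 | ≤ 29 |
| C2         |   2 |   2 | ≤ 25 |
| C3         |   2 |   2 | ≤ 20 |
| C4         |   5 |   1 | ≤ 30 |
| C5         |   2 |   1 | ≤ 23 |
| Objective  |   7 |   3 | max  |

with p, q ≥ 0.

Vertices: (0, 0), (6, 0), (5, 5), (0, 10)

Evaluate the objective at each vertex of the feasible region:
  z(0, 0) = 0
  z(6, 0) = 42
  z(5, 5) = 50  ←
  z(0, 10) = 30
The maximum is at p = 5, q = 5.

(5, 5)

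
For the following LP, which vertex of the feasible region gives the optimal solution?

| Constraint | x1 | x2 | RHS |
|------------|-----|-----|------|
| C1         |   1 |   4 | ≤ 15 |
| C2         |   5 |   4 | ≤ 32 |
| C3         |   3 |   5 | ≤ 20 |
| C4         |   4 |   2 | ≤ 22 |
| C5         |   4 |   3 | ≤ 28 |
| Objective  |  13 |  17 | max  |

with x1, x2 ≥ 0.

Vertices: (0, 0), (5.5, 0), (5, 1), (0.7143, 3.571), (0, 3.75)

Evaluate the objective at each vertex of the feasible region:
  z(0, 0) = 0
  z(5.5, 0) = 71.5
  z(5, 1) = 82  ←
  z(0.7143, 3.571) = 70
  z(0, 3.75) = 63.75
The maximum is at x1 = 5, x2 = 1.

(5, 1)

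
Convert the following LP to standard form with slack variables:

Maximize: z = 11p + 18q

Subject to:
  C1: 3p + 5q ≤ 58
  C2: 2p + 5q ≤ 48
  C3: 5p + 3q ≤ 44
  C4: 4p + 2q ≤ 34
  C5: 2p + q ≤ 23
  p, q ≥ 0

max z = 11p + 18q

s.t.
  3p + 5q + s1 = 58
  2p + 5q + s2 = 48
  5p + 3q + s3 = 44
  4p + 2q + s4 = 34
  2p + q + s5 = 23
  p, q, s1, s2, s3, s4, s5 ≥ 0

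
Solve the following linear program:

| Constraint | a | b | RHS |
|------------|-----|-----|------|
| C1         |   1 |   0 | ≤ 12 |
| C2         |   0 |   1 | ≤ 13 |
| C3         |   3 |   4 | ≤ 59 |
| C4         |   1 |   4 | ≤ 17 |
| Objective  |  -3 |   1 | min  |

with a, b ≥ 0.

Evaluate the objective at each vertex of the feasible region:
  z(0, 0) = 0
  z(12, 0) = -36  ←
  z(12, 1.25) = -34.75
  z(0, 4.25) = 4.25
The minimum is at a = 12, b = 0.

a = 12, b = 0, z = -36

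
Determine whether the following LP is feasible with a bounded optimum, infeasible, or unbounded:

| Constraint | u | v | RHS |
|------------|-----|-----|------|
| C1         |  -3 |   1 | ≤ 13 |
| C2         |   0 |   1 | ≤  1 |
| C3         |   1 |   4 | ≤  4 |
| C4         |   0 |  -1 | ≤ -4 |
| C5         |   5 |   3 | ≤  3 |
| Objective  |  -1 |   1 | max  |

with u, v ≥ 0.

Infeasible (no feasible solution exists)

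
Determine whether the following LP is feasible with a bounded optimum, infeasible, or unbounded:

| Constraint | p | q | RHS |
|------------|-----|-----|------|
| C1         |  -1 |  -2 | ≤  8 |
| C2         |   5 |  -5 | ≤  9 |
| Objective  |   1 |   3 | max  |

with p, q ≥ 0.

Unbounded (objective can increase without bound)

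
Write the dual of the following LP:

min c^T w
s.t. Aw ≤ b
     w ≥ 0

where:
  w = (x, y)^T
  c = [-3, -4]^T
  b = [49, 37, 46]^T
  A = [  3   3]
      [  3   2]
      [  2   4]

Primal min cᵀx s.t. Ax ≤ b, x ≥ 0  →  Dual max −bᵀy s.t. Aᵀy ≥ −c, y ≥ 0.

Maximize: z = -49y1 - 37y2 - 46y3

Subject to:
  3y1 + 3y2 + 2y3 ≥ 3
  3y1 + 2y2 + 4y3 ≥ 4
  y1, y2, y3 ≥ 0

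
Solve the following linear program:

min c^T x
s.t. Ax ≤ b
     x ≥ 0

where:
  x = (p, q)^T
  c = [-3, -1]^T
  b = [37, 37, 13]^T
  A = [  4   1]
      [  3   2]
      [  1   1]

Evaluate the objective at each vertex of the feasible region:
  z(0, 0) = 0
  z(9.25, 0) = -27.75
  z(8, 5) = -29  ←
  z(0, 13) = -13
The minimum is at p = 8, q = 5.

p = 8, q = 5, z = -29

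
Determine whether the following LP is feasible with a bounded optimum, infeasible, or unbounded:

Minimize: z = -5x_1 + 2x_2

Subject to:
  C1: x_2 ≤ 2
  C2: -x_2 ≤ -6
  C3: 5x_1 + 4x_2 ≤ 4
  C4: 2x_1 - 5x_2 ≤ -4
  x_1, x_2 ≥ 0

Infeasible (no feasible solution exists)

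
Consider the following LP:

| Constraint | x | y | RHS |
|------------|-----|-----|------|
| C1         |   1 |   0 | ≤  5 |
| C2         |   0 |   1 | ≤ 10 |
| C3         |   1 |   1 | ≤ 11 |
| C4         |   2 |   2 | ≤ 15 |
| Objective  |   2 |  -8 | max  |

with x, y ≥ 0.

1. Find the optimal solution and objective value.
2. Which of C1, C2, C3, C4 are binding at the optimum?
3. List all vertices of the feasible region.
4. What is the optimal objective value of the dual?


1. x = 5, y = 0, z = 10
2. C1
3. (0, 0), (5, 0), (5, 2.5), (0, 7.5)
4. 10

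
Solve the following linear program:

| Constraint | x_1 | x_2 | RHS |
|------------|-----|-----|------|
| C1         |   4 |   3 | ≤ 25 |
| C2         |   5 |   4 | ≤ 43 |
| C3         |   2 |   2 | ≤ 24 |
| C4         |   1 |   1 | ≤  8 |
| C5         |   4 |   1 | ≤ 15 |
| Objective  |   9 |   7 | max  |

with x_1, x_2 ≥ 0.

Evaluate the objective at each vertex of the feasible region:
  z(0, 0) = 0
  z(3.75, 0) = 33.75
  z(2.5, 5) = 57.5
  z(1, 7) = 58  ←
  z(0, 8) = 56
The maximum is at x_1 = 1, x_2 = 7.

x_1 = 1, x_2 = 7, z = 58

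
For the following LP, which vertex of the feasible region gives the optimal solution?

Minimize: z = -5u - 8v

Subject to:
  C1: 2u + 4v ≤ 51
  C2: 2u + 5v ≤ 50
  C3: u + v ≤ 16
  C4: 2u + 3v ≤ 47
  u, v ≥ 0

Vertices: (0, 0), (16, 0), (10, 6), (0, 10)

Evaluate the objective at each vertex of the feasible region:
  z(0, 0) = 0
  z(16, 0) = -80
  z(10, 6) = -98  ←
  z(0, 10) = -80
The minimum is at u = 10, v = 6.

(10, 6)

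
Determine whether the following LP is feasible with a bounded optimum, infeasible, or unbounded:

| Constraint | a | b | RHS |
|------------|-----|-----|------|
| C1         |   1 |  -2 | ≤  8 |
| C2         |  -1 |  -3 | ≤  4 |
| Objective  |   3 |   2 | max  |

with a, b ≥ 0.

Unbounded (objective can increase without bound)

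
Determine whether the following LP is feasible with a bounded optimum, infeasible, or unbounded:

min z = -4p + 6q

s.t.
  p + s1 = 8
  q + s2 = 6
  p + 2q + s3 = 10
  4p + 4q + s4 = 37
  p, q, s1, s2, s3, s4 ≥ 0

Feasible with a bounded optimal solution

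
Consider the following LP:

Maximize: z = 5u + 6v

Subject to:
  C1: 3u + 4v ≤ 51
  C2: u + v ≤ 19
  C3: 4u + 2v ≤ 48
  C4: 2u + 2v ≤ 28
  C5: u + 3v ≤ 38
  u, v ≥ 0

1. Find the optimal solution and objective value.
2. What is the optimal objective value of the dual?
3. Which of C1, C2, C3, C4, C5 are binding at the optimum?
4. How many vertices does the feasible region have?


1. u = 5, v = 9, z = 79
2. 79
3. C1, C4
4. 6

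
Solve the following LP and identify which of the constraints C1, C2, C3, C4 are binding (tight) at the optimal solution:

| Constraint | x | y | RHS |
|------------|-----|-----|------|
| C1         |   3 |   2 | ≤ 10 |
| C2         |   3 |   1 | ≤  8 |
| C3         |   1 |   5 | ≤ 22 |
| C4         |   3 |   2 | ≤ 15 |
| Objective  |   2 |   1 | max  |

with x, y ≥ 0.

At x = 2, y = 2, compute slack b - a·x for each constraint:
  C1: 10 − 10 = 0  (binding)
  C2: 8 − 8 = 0  (binding)
  C3: 22 − 12 = 10  (slack)
  C4: 15 − 10 = 5  (slack)

Optimal: x = 2, y = 2
Binding: C1, C2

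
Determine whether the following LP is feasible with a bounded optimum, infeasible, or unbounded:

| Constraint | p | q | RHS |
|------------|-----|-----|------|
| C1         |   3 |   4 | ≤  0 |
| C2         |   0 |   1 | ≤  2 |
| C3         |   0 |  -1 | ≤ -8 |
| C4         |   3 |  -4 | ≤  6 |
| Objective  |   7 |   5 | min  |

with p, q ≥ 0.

Infeasible (no feasible solution exists)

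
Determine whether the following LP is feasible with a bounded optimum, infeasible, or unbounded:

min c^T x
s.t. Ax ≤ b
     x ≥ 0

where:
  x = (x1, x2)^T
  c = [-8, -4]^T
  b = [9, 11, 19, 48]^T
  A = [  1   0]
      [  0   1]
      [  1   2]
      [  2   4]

Feasible with a bounded optimal solution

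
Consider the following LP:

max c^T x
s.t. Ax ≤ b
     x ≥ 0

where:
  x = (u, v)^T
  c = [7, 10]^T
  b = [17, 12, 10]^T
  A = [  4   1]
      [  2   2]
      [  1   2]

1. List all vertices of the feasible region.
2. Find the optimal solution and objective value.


1. (0, 0), (4.25, 0), (3.667, 2.333), (2, 4), (0, 5)
2. u = 2, v = 4, z = 54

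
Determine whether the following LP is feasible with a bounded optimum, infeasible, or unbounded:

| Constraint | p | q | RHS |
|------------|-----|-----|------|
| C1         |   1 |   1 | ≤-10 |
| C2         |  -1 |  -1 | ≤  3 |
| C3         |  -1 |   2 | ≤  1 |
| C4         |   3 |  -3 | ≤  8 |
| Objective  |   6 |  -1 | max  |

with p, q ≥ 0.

Infeasible (no feasible solution exists)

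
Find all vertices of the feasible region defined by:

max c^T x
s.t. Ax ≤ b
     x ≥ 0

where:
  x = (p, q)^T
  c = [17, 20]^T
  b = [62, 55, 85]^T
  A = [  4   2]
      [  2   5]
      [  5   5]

(0, 0), (15.5, 0), (14, 3), (10, 7), (0, 11)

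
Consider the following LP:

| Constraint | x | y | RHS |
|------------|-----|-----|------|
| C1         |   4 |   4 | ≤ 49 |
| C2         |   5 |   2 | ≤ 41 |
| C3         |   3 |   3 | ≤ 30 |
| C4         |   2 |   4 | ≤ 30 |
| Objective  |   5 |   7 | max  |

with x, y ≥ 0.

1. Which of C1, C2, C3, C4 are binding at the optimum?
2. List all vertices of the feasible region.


1. C3, C4
2. (0, 0), (8.2, 0), (7, 3), (5, 5), (0, 7.5)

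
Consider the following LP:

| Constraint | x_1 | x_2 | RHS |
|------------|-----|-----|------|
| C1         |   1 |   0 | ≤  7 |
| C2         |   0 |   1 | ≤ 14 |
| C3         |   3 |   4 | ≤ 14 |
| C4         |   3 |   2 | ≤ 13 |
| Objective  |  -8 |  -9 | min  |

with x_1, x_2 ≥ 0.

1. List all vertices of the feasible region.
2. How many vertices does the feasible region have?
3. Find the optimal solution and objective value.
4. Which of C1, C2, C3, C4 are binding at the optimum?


1. (0, 0), (4.333, 0), (4, 0.5), (0, 3.5)
2. 4
3. x_1 = 4, x_2 = 0.5, z = -36.5
4. C3, C4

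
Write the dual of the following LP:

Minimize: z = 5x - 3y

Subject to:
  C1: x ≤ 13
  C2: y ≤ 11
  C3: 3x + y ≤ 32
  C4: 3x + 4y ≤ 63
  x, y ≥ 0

Primal min cᵀx s.t. Ax ≤ b, x ≥ 0  →  Dual max −bᵀy s.t. Aᵀy ≥ −c, y ≥ 0.

Maximize: z = -13y1 - 11y2 - 32y3 - 63y4

Subject to:
  y1 + 3y3 + 3y4 ≥ -5
  y2 + y3 + 4y4 ≥ 3
  y1, y2, y3, y4 ≥ 0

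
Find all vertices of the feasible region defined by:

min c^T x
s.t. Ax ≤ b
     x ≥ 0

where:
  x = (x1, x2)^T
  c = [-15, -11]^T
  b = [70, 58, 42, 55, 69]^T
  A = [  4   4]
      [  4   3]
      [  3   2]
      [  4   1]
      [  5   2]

(0, 0), (13.75, 0), (13.67, 0.3333), (13.5, 0.75), (10, 6), (5.5, 12), (0, 17.5)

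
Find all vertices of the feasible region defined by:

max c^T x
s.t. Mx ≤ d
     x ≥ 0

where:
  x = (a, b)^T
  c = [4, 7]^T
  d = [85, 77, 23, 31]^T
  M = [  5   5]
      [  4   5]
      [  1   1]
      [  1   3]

(0, 0), (17, 0), (10, 7), (0, 10.33)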